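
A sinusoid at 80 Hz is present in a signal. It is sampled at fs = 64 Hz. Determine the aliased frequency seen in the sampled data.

80 Hz mod fs = 16 Hz.
16 Hz ≤ fs/2 = 32 Hz, appears at 16 Hz.

16 Hz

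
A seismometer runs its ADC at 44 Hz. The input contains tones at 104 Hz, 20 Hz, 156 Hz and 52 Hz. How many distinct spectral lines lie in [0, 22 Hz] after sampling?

fs/2 = 22 Hz.
104 Hz mod fs = 16 Hz.
16 Hz ≤ fs/2 = 22 Hz, appears at 16 Hz.
20 Hz ≤ fs/2 = 22 Hz, passes unchanged.
156 Hz mod fs = 24 Hz.
24 Hz > fs/2 = 22 Hz, folds to fs − 24 Hz = 20 Hz.
52 Hz mod fs = 8 Hz.
8 Hz ≤ fs/2 = 22 Hz, appears at 8 Hz.
Distinct values: {8 Hz, 16 Hz, 20 Hz} → 3.

3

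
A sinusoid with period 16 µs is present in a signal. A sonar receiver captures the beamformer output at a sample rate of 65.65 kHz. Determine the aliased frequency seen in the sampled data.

T = 16 µs → f = 1/T = 62.5 kHz.
62.5 kHz > fs/2 = 32.825 kHz, folds to fs − 62.5 kHz = 3.15 kHz.

3.15 kHz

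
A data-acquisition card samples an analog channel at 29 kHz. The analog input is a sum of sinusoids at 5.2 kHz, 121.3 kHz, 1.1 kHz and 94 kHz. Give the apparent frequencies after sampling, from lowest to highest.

1.1 kHz, 5.2 kHz, 5.3 kHz, 7 kHz

fs/2 = 14.5 kHz.
5.2 kHz ≤ fs/2 = 14.5 kHz, passes unchanged.
121.3 kHz mod fs = 5.3 kHz.
5.3 kHz ≤ fs/2 = 14.5 kHz, appears at 5.3 kHz.
1.1 kHz ≤ fs/2 = 14.5 kHz, passes unchanged.
94 kHz mod fs = 7 kHz.
7 kHz ≤ fs/2 = 14.5 kHz, appears at 7 kHz.
Distinct values: {1.1 kHz, 5.2 kHz, 5.3 kHz, 7 kHz}.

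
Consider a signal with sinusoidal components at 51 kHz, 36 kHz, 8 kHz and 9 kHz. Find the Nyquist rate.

Highest-frequency component: 51 kHz.
Nyquist rate = 2 × 51 kHz = 102 kHz.

102 kHz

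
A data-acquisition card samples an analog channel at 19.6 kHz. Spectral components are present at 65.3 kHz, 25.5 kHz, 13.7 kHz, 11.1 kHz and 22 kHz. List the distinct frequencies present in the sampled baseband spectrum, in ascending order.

fs/2 = 9.8 kHz.
65.3 kHz mod fs = 6.5 kHz.
6.5 kHz ≤ fs/2 = 9.8 kHz, appears at 6.5 kHz.
25.5 kHz mod fs = 5.9 kHz.
5.9 kHz ≤ fs/2 = 9.8 kHz, appears at 5.9 kHz.
13.7 kHz > fs/2 = 9.8 kHz, folds to fs − 13.7 kHz = 5.9 kHz.
11.1 kHz > fs/2 = 9.8 kHz, folds to fs − 11.1 kHz = 8.5 kHz.
22 kHz mod fs = 2.4 kHz.
2.4 kHz ≤ fs/2 = 9.8 kHz, appears at 2.4 kHz.
Distinct values: {2.4 kHz, 5.9 kHz, 6.5 kHz, 8.5 kHz}.

2.4 kHz, 5.9 kHz, 6.5 kHz, 8.5 kHz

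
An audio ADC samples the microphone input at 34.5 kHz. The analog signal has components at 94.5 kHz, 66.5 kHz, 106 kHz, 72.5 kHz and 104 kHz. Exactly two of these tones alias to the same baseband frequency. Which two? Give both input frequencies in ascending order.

fs/2 = 17.25 kHz.
94.5 kHz mod fs = 25.5 kHz.
25.5 kHz > fs/2 = 17.25 kHz, folds to fs − 25.5 kHz = 9 kHz.
66.5 kHz mod fs = 32 kHz.
32 kHz > fs/2 = 17.25 kHz, folds to fs − 32 kHz = 2.5 kHz.
106 kHz mod fs = 2.5 kHz.
2.5 kHz ≤ fs/2 = 17.25 kHz, appears at 2.5 kHz.
72.5 kHz mod fs = 3.5 kHz.
3.5 kHz ≤ fs/2 = 17.25 kHz, appears at 3.5 kHz.
104 kHz mod fs = 0.5 kHz.
0.5 kHz ≤ fs/2 = 17.25 kHz, appears at 0.5 kHz.
66.5 kHz and 106 kHz both map to 2.5 kHz.

66.5 kHz, 106 kHz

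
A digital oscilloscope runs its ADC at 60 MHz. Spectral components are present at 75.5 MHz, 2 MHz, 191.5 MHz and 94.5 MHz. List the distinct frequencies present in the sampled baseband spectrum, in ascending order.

2 MHz, 11.5 MHz, 15.5 MHz, 25.5 MHz

fs/2 = 30 MHz.
75.5 MHz mod fs = 15.5 MHz.
15.5 MHz ≤ fs/2 = 30 MHz, appears at 15.5 MHz.
2 MHz ≤ fs/2 = 30 MHz, passes unchanged.
191.5 MHz mod fs = 11.5 MHz.
11.5 MHz ≤ fs/2 = 30 MHz, appears at 11.5 MHz.
94.5 MHz mod fs = 34.5 MHz.
34.5 MHz > fs/2 = 30 MHz, folds to fs − 34.5 MHz = 25.5 MHz.
Distinct values: {2 MHz, 11.5 MHz, 15.5 MHz, 25.5 MHz}.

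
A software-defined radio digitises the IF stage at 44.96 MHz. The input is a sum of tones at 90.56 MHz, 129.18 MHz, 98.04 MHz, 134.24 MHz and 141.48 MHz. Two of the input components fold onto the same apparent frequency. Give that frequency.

fs/2 = 22.48 MHz.
90.56 MHz mod fs = 0.64 MHz.
0.64 MHz ≤ fs/2 = 22.48 MHz, appears at 0.64 MHz.
129.18 MHz mod fs = 39.26 MHz.
39.26 MHz > fs/2 = 22.48 MHz, folds to fs − 39.26 MHz = 5.7 MHz.
98.04 MHz mod fs = 8.12 MHz.
8.12 MHz ≤ fs/2 = 22.48 MHz, appears at 8.12 MHz.
134.24 MHz mod fs = 44.32 MHz.
44.32 MHz > fs/2 = 22.48 MHz, folds to fs − 44.32 MHz = 0.64 MHz.
141.48 MHz mod fs = 6.6 MHz.
6.6 MHz ≤ fs/2 = 22.48 MHz, appears at 6.6 MHz.
90.56 MHz and 134.24 MHz both map to 0.64 MHz.

0.64 MHz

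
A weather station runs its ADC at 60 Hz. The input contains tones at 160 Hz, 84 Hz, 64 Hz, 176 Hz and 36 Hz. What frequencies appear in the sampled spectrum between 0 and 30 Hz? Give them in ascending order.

fs/2 = 30 Hz.
160 Hz mod fs = 40 Hz.
40 Hz > fs/2 = 30 Hz, folds to fs − 40 Hz = 20 Hz.
84 Hz mod fs = 24 Hz.
24 Hz ≤ fs/2 = 30 Hz, appears at 24 Hz.
64 Hz mod fs = 4 Hz.
4 Hz ≤ fs/2 = 30 Hz, appears at 4 Hz.
176 Hz mod fs = 56 Hz.
56 Hz > fs/2 = 30 Hz, folds to fs − 56 Hz = 4 Hz.
36 Hz > fs/2 = 30 Hz, folds to fs − 36 Hz = 24 Hz.
Distinct values: {4 Hz, 20 Hz, 24 Hz}.

4 Hz, 20 Hz, 24 Hz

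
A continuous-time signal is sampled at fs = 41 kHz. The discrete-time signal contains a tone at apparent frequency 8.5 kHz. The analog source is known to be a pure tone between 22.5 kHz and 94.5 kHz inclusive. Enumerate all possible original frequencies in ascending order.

Frequencies that alias to 8.5 kHz are k·fs ± 8.5 kHz for integer k ≥ 0.
k=0: 8.5 kHz.
k=1: 32.5 kHz, 49.5 kHz.
k=2: 73.5 kHz, 90.5 kHz.
k=3: 114.5 kHz, 131.5 kHz.
Within [22.5 kHz, 94.5 kHz]: 32.5 kHz, 49.5 kHz, 73.5 kHz, 90.5 kHz.

32.5 kHz, 49.5 kHz, 73.5 kHz, 90.5 kHz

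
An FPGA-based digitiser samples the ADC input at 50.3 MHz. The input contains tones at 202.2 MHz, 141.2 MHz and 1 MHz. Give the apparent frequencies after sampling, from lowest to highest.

1 MHz, 9.7 MHz

fs/2 = 25.15 MHz.
202.2 MHz mod fs = 1 MHz.
1 MHz ≤ fs/2 = 25.15 MHz, appears at 1 MHz.
141.2 MHz mod fs = 40.6 MHz.
40.6 MHz > fs/2 = 25.15 MHz, folds to fs − 40.6 MHz = 9.7 MHz.
1 MHz ≤ fs/2 = 25.15 MHz, passes unchanged.
Distinct values: {1 MHz, 9.7 MHz}.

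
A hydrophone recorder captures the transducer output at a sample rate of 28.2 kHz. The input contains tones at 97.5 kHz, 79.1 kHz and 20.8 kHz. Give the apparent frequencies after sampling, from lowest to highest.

fs/2 = 14.1 kHz.
97.5 kHz mod fs = 12.9 kHz.
12.9 kHz ≤ fs/2 = 14.1 kHz, appears at 12.9 kHz.
79.1 kHz mod fs = 22.7 kHz.
22.7 kHz > fs/2 = 14.1 kHz, folds to fs − 22.7 kHz = 5.5 kHz.
20.8 kHz > fs/2 = 14.1 kHz, folds to fs − 20.8 kHz = 7.4 kHz.
Distinct values: {5.5 kHz, 7.4 kHz, 12.9 kHz}.

5.5 kHz, 7.4 kHz, 12.9 kHz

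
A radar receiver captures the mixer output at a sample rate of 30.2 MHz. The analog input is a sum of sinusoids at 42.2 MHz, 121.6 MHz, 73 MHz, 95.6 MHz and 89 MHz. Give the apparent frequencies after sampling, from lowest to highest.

fs/2 = 15.1 MHz.
42.2 MHz mod fs = 12 MHz.
12 MHz ≤ fs/2 = 15.1 MHz, appears at 12 MHz.
121.6 MHz mod fs = 0.8 MHz.
0.8 MHz ≤ fs/2 = 15.1 MHz, appears at 0.8 MHz.
73 MHz mod fs = 12.6 MHz.
12.6 MHz ≤ fs/2 = 15.1 MHz, appears at 12.6 MHz.
95.6 MHz mod fs = 5 MHz.
5 MHz ≤ fs/2 = 15.1 MHz, appears at 5 MHz.
89 MHz mod fs = 28.6 MHz.
28.6 MHz > fs/2 = 15.1 MHz, folds to fs − 28.6 MHz = 1.6 MHz.
Distinct values: {0.8 MHz, 1.6 MHz, 5 MHz, 12 MHz, 12.6 MHz}.

0.8 MHz, 1.6 MHz, 5 MHz, 12 MHz, 12.6 MHz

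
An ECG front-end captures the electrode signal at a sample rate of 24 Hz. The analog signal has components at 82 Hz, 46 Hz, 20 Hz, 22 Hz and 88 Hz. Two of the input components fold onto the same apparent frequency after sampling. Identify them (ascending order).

fs/2 = 12 Hz.
82 Hz mod fs = 10 Hz.
10 Hz ≤ fs/2 = 12 Hz, appears at 10 Hz.
46 Hz mod fs = 22 Hz.
22 Hz > fs/2 = 12 Hz, folds to fs − 22 Hz = 2 Hz.
20 Hz > fs/2 = 12 Hz, folds to fs − 20 Hz = 4 Hz.
22 Hz > fs/2 = 12 Hz, folds to fs − 22 Hz = 2 Hz.
88 Hz mod fs = 16 Hz.
16 Hz > fs/2 = 12 Hz, folds to fs − 16 Hz = 8 Hz.
22 Hz and 46 Hz both map to 2 Hz.

22 Hz, 46 Hz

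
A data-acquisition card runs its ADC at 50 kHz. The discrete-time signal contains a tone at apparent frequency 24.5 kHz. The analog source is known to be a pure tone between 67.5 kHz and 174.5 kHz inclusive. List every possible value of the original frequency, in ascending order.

74.5 kHz, 75.5 kHz, 124.5 kHz, 125.5 kHz, 174.5 kHz

Frequencies that alias to 24.5 kHz are k·fs ± 24.5 kHz for integer k ≥ 0.
k=0: 24.5 kHz.
k=1: 25.5 kHz, 74.5 kHz.
k=2: 75.5 kHz, 124.5 kHz.
k=3: 125.5 kHz, 174.5 kHz.
k=4: 175.5 kHz, 224.5 kHz.
Within [67.5 kHz, 174.5 kHz]: 74.5 kHz, 75.5 kHz, 124.5 kHz, 125.5 kHz, 174.5 kHz.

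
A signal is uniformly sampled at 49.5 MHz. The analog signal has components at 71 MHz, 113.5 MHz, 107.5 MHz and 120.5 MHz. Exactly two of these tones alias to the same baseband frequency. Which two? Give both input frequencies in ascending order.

fs/2 = 24.75 MHz.
71 MHz mod fs = 21.5 MHz.
21.5 MHz ≤ fs/2 = 24.75 MHz, appears at 21.5 MHz.
113.5 MHz mod fs = 14.5 MHz.
14.5 MHz ≤ fs/2 = 24.75 MHz, appears at 14.5 MHz.
107.5 MHz mod fs = 8.5 MHz.
8.5 MHz ≤ fs/2 = 24.75 MHz, appears at 8.5 MHz.
120.5 MHz mod fs = 21.5 MHz.
21.5 MHz ≤ fs/2 = 24.75 MHz, appears at 21.5 MHz.
71 MHz and 120.5 MHz both map to 21.5 MHz.

71 MHz, 120.5 MHz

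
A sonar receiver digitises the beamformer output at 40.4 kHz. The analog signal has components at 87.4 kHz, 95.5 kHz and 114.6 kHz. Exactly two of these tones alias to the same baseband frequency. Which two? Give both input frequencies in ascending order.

87.4 kHz, 114.6 kHz

fs/2 = 20.2 kHz.
87.4 kHz mod fs = 6.6 kHz.
6.6 kHz ≤ fs/2 = 20.2 kHz, appears at 6.6 kHz.
95.5 kHz mod fs = 14.7 kHz.
14.7 kHz ≤ fs/2 = 20.2 kHz, appears at 14.7 kHz.
114.6 kHz mod fs = 33.8 kHz.
33.8 kHz > fs/2 = 20.2 kHz, folds to fs − 33.8 kHz = 6.6 kHz.
87.4 kHz and 114.6 kHz both map to 6.6 kHz.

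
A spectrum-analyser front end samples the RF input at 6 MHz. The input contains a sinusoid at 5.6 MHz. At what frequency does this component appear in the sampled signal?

5.6 MHz > fs/2 = 3 MHz, folds to fs − 5.6 MHz = 0.4 MHz.

0.4 MHz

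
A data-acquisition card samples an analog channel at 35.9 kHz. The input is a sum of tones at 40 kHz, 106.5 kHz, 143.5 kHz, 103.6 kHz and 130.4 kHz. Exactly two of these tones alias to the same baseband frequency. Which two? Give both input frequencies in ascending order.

fs/2 = 17.95 kHz.
40 kHz mod fs = 4.1 kHz.
4.1 kHz ≤ fs/2 = 17.95 kHz, appears at 4.1 kHz.
106.5 kHz mod fs = 34.7 kHz.
34.7 kHz > fs/2 = 17.95 kHz, folds to fs − 34.7 kHz = 1.2 kHz.
143.5 kHz mod fs = 35.8 kHz.
35.8 kHz > fs/2 = 17.95 kHz, folds to fs − 35.8 kHz = 0.1 kHz.
103.6 kHz mod fs = 31.8 kHz.
31.8 kHz > fs/2 = 17.95 kHz, folds to fs − 31.8 kHz = 4.1 kHz.
130.4 kHz mod fs = 22.7 kHz.
22.7 kHz > fs/2 = 17.95 kHz, folds to fs − 22.7 kHz = 13.2 kHz.
40 kHz and 103.6 kHz both map to 4.1 kHz.

40 kHz, 103.6 kHz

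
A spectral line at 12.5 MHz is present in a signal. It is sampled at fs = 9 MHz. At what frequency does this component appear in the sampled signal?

3.5 MHz

12.5 MHz mod fs = 3.5 MHz.
3.5 MHz ≤ fs/2 = 4.5 MHz, appears at 3.5 MHz.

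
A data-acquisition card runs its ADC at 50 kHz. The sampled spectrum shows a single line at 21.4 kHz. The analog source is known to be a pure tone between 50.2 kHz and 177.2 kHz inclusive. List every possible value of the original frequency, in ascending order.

71.4 kHz, 78.6 kHz, 121.4 kHz, 128.6 kHz, 171.4 kHz

Frequencies that alias to 21.4 kHz are k·fs ± 21.4 kHz for integer k ≥ 0.
k=0: 21.4 kHz.
k=1: 28.6 kHz, 71.4 kHz.
k=2: 78.6 kHz, 121.4 kHz.
k=3: 128.6 kHz, 171.4 kHz.
k=4: 178.6 kHz, 221.4 kHz.
Within [50.2 kHz, 177.2 kHz]: 71.4 kHz, 78.6 kHz, 121.4 kHz, 128.6 kHz, 171.4 kHz.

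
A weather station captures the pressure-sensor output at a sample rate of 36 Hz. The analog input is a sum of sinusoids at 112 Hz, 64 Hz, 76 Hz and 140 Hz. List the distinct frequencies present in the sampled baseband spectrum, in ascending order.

fs/2 = 18 Hz.
112 Hz mod fs = 4 Hz.
4 Hz ≤ fs/2 = 18 Hz, appears at 4 Hz.
64 Hz mod fs = 28 Hz.
28 Hz > fs/2 = 18 Hz, folds to fs − 28 Hz = 8 Hz.
76 Hz mod fs = 4 Hz.
4 Hz ≤ fs/2 = 18 Hz, appears at 4 Hz.
140 Hz mod fs = 32 Hz.
32 Hz > fs/2 = 18 Hz, folds to fs − 32 Hz = 4 Hz.
Distinct values: {4 Hz, 8 Hz}.

4 Hz, 8 Hz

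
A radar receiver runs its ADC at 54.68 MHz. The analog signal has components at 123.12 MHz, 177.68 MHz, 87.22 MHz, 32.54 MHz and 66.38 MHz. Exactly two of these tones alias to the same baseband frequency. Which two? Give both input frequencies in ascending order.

32.54 MHz, 87.22 MHz

fs/2 = 27.34 MHz.
123.12 MHz mod fs = 13.76 MHz.
13.76 MHz ≤ fs/2 = 27.34 MHz, appears at 13.76 MHz.
177.68 MHz mod fs = 13.64 MHz.
13.64 MHz ≤ fs/2 = 27.34 MHz, appears at 13.64 MHz.
87.22 MHz mod fs = 32.54 MHz.
32.54 MHz > fs/2 = 27.34 MHz, folds to fs − 32.54 MHz = 22.14 MHz.
32.54 MHz > fs/2 = 27.34 MHz, folds to fs − 32.54 MHz = 22.14 MHz.
66.38 MHz mod fs = 11.7 MHz.
11.7 MHz ≤ fs/2 = 27.34 MHz, appears at 11.7 MHz.
32.54 MHz and 87.22 MHz both map to 22.14 MHz.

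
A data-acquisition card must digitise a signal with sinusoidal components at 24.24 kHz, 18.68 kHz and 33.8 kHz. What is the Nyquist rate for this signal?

67.6 kHz

Highest-frequency component: 33.8 kHz.
Nyquist rate = 2 × 33.8 kHz = 67.6 kHz.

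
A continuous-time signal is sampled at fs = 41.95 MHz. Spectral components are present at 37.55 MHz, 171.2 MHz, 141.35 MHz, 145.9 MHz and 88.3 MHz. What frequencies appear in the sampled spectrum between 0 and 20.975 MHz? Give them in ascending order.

fs/2 = 20.975 MHz.
37.55 MHz > fs/2 = 20.975 MHz, folds to fs − 37.55 MHz = 4.4 MHz.
171.2 MHz mod fs = 3.4 MHz.
3.4 MHz ≤ fs/2 = 20.975 MHz, appears at 3.4 MHz.
141.35 MHz mod fs = 15.5 MHz.
15.5 MHz ≤ fs/2 = 20.975 MHz, appears at 15.5 MHz.
145.9 MHz mod fs = 20.05 MHz.
20.05 MHz ≤ fs/2 = 20.975 MHz, appears at 20.05 MHz.
88.3 MHz mod fs = 4.4 MHz.
4.4 MHz ≤ fs/2 = 20.975 MHz, appears at 4.4 MHz.
Distinct values: {3.4 MHz, 4.4 MHz, 15.5 MHz, 20.05 MHz}.

3.4 MHz, 4.4 MHz, 15.5 MHz, 20.05 MHz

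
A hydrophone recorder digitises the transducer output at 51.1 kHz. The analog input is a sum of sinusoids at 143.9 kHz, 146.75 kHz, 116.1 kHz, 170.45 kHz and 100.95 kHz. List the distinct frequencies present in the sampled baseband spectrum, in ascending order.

fs/2 = 25.55 kHz.
143.9 kHz mod fs = 41.7 kHz.
41.7 kHz > fs/2 = 25.55 kHz, folds to fs − 41.7 kHz = 9.4 kHz.
146.75 kHz mod fs = 44.55 kHz.
44.55 kHz > fs/2 = 25.55 kHz, folds to fs − 44.55 kHz = 6.55 kHz.
116.1 kHz mod fs = 13.9 kHz.
13.9 kHz ≤ fs/2 = 25.55 kHz, appears at 13.9 kHz.
170.45 kHz mod fs = 17.15 kHz.
17.15 kHz ≤ fs/2 = 25.55 kHz, appears at 17.15 kHz.
100.95 kHz mod fs = 49.85 kHz.
49.85 kHz > fs/2 = 25.55 kHz, folds to fs − 49.85 kHz = 1.25 kHz.
Distinct values: {1.25 kHz, 6.55 kHz, 9.4 kHz, 13.9 kHz, 17.15 kHz}.

1.25 kHz, 6.55 kHz, 9.4 kHz, 13.9 kHz, 17.15 kHz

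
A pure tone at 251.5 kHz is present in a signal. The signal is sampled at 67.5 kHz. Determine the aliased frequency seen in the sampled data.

18.5 kHz

251.5 kHz mod fs = 49 kHz.
49 kHz > fs/2 = 33.75 kHz, folds to fs − 49 kHz = 18.5 kHz.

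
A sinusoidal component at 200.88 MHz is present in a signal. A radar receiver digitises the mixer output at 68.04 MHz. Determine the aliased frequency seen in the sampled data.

200.88 MHz mod fs = 64.8 MHz.
64.8 MHz > fs/2 = 34.02 MHz, folds to fs − 64.8 MHz = 3.24 MHz.

3.24 MHz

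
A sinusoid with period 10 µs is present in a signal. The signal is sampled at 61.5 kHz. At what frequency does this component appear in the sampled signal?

T = 10 µs → f = 1/T = 100 kHz.
100 kHz mod fs = 38.5 kHz.
38.5 kHz > fs/2 = 30.75 kHz, folds to fs − 38.5 kHz = 23 kHz.

23 kHz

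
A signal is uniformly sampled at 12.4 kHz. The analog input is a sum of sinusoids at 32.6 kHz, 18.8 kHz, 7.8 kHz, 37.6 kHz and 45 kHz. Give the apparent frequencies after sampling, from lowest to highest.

0.4 kHz, 4.6 kHz, 6 kHz

fs/2 = 6.2 kHz.
32.6 kHz mod fs = 7.8 kHz.
7.8 kHz > fs/2 = 6.2 kHz, folds to fs − 7.8 kHz = 4.6 kHz.
18.8 kHz mod fs = 6.4 kHz.
6.4 kHz > fs/2 = 6.2 kHz, folds to fs − 6.4 kHz = 6 kHz.
7.8 kHz > fs/2 = 6.2 kHz, folds to fs − 7.8 kHz = 4.6 kHz.
37.6 kHz mod fs = 0.4 kHz.
0.4 kHz ≤ fs/2 = 6.2 kHz, appears at 0.4 kHz.
45 kHz mod fs = 7.8 kHz.
7.8 kHz > fs/2 = 6.2 kHz, folds to fs − 7.8 kHz = 4.6 kHz.
Distinct values: {0.4 kHz, 4.6 kHz, 6 kHz}.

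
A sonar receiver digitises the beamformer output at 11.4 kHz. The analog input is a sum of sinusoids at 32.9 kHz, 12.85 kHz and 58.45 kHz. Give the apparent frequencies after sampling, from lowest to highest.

fs/2 = 5.7 kHz.
32.9 kHz mod fs = 10.1 kHz.
10.1 kHz > fs/2 = 5.7 kHz, folds to fs − 10.1 kHz = 1.3 kHz.
12.85 kHz mod fs = 1.45 kHz.
1.45 kHz ≤ fs/2 = 5.7 kHz, appears at 1.45 kHz.
58.45 kHz mod fs = 1.45 kHz.
1.45 kHz ≤ fs/2 = 5.7 kHz, appears at 1.45 kHz.
Distinct values: {1.3 kHz, 1.45 kHz}.

1.3 kHz, 1.45 kHz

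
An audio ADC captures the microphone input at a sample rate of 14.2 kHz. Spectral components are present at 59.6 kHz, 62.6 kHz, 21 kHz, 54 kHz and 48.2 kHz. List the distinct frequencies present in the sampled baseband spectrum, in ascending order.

fs/2 = 7.1 kHz.
59.6 kHz mod fs = 2.8 kHz.
2.8 kHz ≤ fs/2 = 7.1 kHz, appears at 2.8 kHz.
62.6 kHz mod fs = 5.8 kHz.
5.8 kHz ≤ fs/2 = 7.1 kHz, appears at 5.8 kHz.
21 kHz mod fs = 6.8 kHz.
6.8 kHz ≤ fs/2 = 7.1 kHz, appears at 6.8 kHz.
54 kHz mod fs = 11.4 kHz.
11.4 kHz > fs/2 = 7.1 kHz, folds to fs − 11.4 kHz = 2.8 kHz.
48.2 kHz mod fs = 5.6 kHz.
5.6 kHz ≤ fs/2 = 7.1 kHz, appears at 5.6 kHz.
Distinct values: {2.8 kHz, 5.6 kHz, 5.8 kHz, 6.8 kHz}.

2.8 kHz, 5.6 kHz, 5.8 kHz, 6.8 kHz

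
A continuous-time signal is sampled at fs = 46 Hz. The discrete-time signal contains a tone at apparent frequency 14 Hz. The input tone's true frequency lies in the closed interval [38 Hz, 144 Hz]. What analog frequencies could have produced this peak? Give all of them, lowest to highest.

Frequencies that alias to 14 Hz are k·fs ± 14 Hz for integer k ≥ 0.
k=0: 14 Hz.
k=1: 32 Hz, 60 Hz.
k=2: 78 Hz, 106 Hz.
k=3: 124 Hz, 152 Hz.
k=4: 170 Hz, 198 Hz.
Within [38 Hz, 144 Hz]: 60 Hz, 78 Hz, 106 Hz, 124 Hz.

60 Hz, 78 Hz, 106 Hz, 124 Hz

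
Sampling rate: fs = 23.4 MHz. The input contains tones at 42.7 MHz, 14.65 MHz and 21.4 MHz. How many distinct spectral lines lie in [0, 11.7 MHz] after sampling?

fs/2 = 11.7 MHz.
42.7 MHz mod fs = 19.3 MHz.
19.3 MHz > fs/2 = 11.7 MHz, folds to fs − 19.3 MHz = 4.1 MHz.
14.65 MHz > fs/2 = 11.7 MHz, folds to fs − 14.65 MHz = 8.75 MHz.
21.4 MHz > fs/2 = 11.7 MHz, folds to fs − 21.4 MHz = 2 MHz.
Distinct values: {2 MHz, 4.1 MHz, 8.75 MHz} → 3.

3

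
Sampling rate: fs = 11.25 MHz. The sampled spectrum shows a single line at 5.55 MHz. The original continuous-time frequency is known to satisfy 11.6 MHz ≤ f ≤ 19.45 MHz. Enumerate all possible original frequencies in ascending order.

Frequencies that alias to 5.55 MHz are k·fs ± 5.55 MHz for integer k ≥ 0.
k=0: 5.55 MHz.
k=1: 5.7 MHz, 16.8 MHz.
k=2: 16.95 MHz, 28.05 MHz.
k=3: 28.2 MHz, 39.3 MHz.
Within [11.6 MHz, 19.45 MHz]: 16.8 MHz, 16.95 MHz.

16.8 MHz, 16.95 MHz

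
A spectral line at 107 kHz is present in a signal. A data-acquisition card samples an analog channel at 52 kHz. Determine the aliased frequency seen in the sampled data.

107 kHz mod fs = 3 kHz.
3 kHz ≤ fs/2 = 26 kHz, appears at 3 kHz.

3 kHz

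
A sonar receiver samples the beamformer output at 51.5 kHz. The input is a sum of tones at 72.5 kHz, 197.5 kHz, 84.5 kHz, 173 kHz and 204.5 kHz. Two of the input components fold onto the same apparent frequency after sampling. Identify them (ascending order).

fs/2 = 25.75 kHz.
72.5 kHz mod fs = 21 kHz.
21 kHz ≤ fs/2 = 25.75 kHz, appears at 21 kHz.
197.5 kHz mod fs = 43 kHz.
43 kHz > fs/2 = 25.75 kHz, folds to fs − 43 kHz = 8.5 kHz.
84.5 kHz mod fs = 33 kHz.
33 kHz > fs/2 = 25.75 kHz, folds to fs − 33 kHz = 18.5 kHz.
173 kHz mod fs = 18.5 kHz.
18.5 kHz ≤ fs/2 = 25.75 kHz, appears at 18.5 kHz.
204.5 kHz mod fs = 50 kHz.
50 kHz > fs/2 = 25.75 kHz, folds to fs − 50 kHz = 1.5 kHz.
84.5 kHz and 173 kHz both map to 18.5 kHz.

84.5 kHz, 173 kHz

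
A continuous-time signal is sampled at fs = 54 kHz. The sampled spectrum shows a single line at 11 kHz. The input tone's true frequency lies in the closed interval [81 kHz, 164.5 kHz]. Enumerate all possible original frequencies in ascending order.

97 kHz, 119 kHz, 151 kHz

Frequencies that alias to 11 kHz are k·fs ± 11 kHz for integer k ≥ 0.
k=0: 11 kHz.
k=1: 43 kHz, 65 kHz.
k=2: 97 kHz, 119 kHz.
k=3: 151 kHz, 173 kHz.
k=4: 205 kHz, 227 kHz.
Within [81 kHz, 164.5 kHz]: 97 kHz, 119 kHz, 151 kHz.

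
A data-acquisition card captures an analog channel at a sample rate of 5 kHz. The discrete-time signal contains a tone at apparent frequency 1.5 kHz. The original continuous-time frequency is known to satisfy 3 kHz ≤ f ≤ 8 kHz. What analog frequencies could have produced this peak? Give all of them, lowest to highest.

3.5 kHz, 6.5 kHz

Frequencies that alias to 1.5 kHz are k·fs ± 1.5 kHz for integer k ≥ 0.
k=0: 1.5 kHz.
k=1: 3.5 kHz, 6.5 kHz.
k=2: 8.5 kHz, 11.5 kHz.
Within [3 kHz, 8 kHz]: 3.5 kHz, 6.5 kHz.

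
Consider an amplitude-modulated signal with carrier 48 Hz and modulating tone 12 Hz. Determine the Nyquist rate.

AM sidebands sit at fc ± fm = 36 Hz and 60 Hz.
Highest-frequency component: 60 Hz.
Nyquist rate = 2 × 60 Hz = 120 Hz.

120 Hz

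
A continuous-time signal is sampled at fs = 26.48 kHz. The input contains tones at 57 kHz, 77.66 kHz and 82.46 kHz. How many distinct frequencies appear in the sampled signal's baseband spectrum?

fs/2 = 13.24 kHz.
57 kHz mod fs = 4.04 kHz.
4.04 kHz ≤ fs/2 = 13.24 kHz, appears at 4.04 kHz.
77.66 kHz mod fs = 24.7 kHz.
24.7 kHz > fs/2 = 13.24 kHz, folds to fs − 24.7 kHz = 1.78 kHz.
82.46 kHz mod fs = 3.02 kHz.
3.02 kHz ≤ fs/2 = 13.24 kHz, appears at 3.02 kHz.
Distinct values: {1.78 kHz, 3.02 kHz, 4.04 kHz} → 3.

3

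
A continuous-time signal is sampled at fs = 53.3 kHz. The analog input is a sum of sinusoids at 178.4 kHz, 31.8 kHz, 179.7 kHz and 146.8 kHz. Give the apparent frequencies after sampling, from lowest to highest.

13.1 kHz, 18.5 kHz, 19.8 kHz, 21.5 kHz

fs/2 = 26.65 kHz.
178.4 kHz mod fs = 18.5 kHz.
18.5 kHz ≤ fs/2 = 26.65 kHz, appears at 18.5 kHz.
31.8 kHz > fs/2 = 26.65 kHz, folds to fs − 31.8 kHz = 21.5 kHz.
179.7 kHz mod fs = 19.8 kHz.
19.8 kHz ≤ fs/2 = 26.65 kHz, appears at 19.8 kHz.
146.8 kHz mod fs = 40.2 kHz.
40.2 kHz > fs/2 = 26.65 kHz, folds to fs − 40.2 kHz = 13.1 kHz.
Distinct values: {13.1 kHz, 18.5 kHz, 19.8 kHz, 21.5 kHz}.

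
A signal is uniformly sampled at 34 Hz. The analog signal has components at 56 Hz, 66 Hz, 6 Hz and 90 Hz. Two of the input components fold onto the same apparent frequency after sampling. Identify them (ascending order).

56 Hz, 90 Hz

fs/2 = 17 Hz.
56 Hz mod fs = 22 Hz.
22 Hz > fs/2 = 17 Hz, folds to fs − 22 Hz = 12 Hz.
66 Hz mod fs = 32 Hz.
32 Hz > fs/2 = 17 Hz, folds to fs − 32 Hz = 2 Hz.
6 Hz ≤ fs/2 = 17 Hz, passes unchanged.
90 Hz mod fs = 22 Hz.
22 Hz > fs/2 = 17 Hz, folds to fs − 22 Hz = 12 Hz.
56 Hz and 90 Hz both map to 12 Hz.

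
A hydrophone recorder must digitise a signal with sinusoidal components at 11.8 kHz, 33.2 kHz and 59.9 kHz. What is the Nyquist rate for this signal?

Highest-frequency component: 59.9 kHz.
Nyquist rate = 2 × 59.9 kHz = 119.8 kHz.

119.8 kHz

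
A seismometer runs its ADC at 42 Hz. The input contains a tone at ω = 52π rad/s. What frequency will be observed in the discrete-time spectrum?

ω = 52π rad/s → f = ω/(2π) = 26 Hz.
26 Hz > fs/2 = 21 Hz, folds to fs − 26 Hz = 16 Hz.

16 Hz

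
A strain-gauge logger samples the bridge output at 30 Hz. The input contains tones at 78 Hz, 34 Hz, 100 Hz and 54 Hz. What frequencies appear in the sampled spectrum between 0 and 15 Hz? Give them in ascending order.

fs/2 = 15 Hz.
78 Hz mod fs = 18 Hz.
18 Hz > fs/2 = 15 Hz, folds to fs − 18 Hz = 12 Hz.
34 Hz mod fs = 4 Hz.
4 Hz ≤ fs/2 = 15 Hz, appears at 4 Hz.
100 Hz mod fs = 10 Hz.
10 Hz ≤ fs/2 = 15 Hz, appears at 10 Hz.
54 Hz mod fs = 24 Hz.
24 Hz > fs/2 = 15 Hz, folds to fs − 24 Hz = 6 Hz.
Distinct values: {4 Hz, 6 Hz, 10 Hz, 12 Hz}.

4 Hz, 6 Hz, 10 Hz, 12 Hz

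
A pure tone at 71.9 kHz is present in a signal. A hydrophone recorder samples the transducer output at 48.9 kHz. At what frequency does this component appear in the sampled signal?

23 kHz

71.9 kHz mod fs = 23 kHz.
23 kHz ≤ fs/2 = 24.45 kHz, appears at 23 kHz.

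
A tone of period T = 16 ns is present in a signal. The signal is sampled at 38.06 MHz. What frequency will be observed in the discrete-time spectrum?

T = 16 ns → f = 1/T = 62.5 MHz.
62.5 MHz mod fs = 24.44 MHz.
24.44 MHz > fs/2 = 19.03 MHz, folds to fs − 24.44 MHz = 13.62 MHz.

13.62 MHz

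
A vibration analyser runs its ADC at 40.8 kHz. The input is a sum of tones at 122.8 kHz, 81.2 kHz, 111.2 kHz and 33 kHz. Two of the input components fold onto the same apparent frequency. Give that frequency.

fs/2 = 20.4 kHz.
122.8 kHz mod fs = 0.4 kHz.
0.4 kHz ≤ fs/2 = 20.4 kHz, appears at 0.4 kHz.
81.2 kHz mod fs = 40.4 kHz.
40.4 kHz > fs/2 = 20.4 kHz, folds to fs − 40.4 kHz = 0.4 kHz.
111.2 kHz mod fs = 29.6 kHz.
29.6 kHz > fs/2 = 20.4 kHz, folds to fs − 29.6 kHz = 11.2 kHz.
33 kHz > fs/2 = 20.4 kHz, folds to fs − 33 kHz = 7.8 kHz.
81.2 kHz and 122.8 kHz both map to 0.4 kHz.

0.4 kHz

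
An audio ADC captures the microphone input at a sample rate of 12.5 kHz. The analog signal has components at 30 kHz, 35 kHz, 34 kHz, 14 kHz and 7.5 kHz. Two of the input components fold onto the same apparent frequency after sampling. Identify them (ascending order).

7.5 kHz, 30 kHz

fs/2 = 6.25 kHz.
30 kHz mod fs = 5 kHz.
5 kHz ≤ fs/2 = 6.25 kHz, appears at 5 kHz.
35 kHz mod fs = 10 kHz.
10 kHz > fs/2 = 6.25 kHz, folds to fs − 10 kHz = 2.5 kHz.
34 kHz mod fs = 9 kHz.
9 kHz > fs/2 = 6.25 kHz, folds to fs − 9 kHz = 3.5 kHz.
14 kHz mod fs = 1.5 kHz.
1.5 kHz ≤ fs/2 = 6.25 kHz, appears at 1.5 kHz.
7.5 kHz > fs/2 = 6.25 kHz, folds to fs − 7.5 kHz = 5 kHz.
7.5 kHz and 30 kHz both map to 5 kHz.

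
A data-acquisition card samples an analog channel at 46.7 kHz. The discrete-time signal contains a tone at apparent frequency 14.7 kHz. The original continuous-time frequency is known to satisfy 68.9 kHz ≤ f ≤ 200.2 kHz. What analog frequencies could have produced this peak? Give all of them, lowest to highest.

78.7 kHz, 108.1 kHz, 125.4 kHz, 154.8 kHz, 172.1 kHz

Frequencies that alias to 14.7 kHz are k·fs ± 14.7 kHz for integer k ≥ 0.
k=0: 14.7 kHz.
k=1: 32 kHz, 61.4 kHz.
k=2: 78.7 kHz, 108.1 kHz.
k=3: 125.4 kHz, 154.8 kHz.
k=4: 172.1 kHz, 201.5 kHz.
k=5: 218.8 kHz, 248.2 kHz.
Within [68.9 kHz, 200.2 kHz]: 78.7 kHz, 108.1 kHz, 125.4 kHz, 154.8 kHz, 172.1 kHz.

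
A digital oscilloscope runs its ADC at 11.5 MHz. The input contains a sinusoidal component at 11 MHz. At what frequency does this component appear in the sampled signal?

11 MHz > fs/2 = 5.75 MHz, folds to fs − 11 MHz = 0.5 MHz.

0.5 MHz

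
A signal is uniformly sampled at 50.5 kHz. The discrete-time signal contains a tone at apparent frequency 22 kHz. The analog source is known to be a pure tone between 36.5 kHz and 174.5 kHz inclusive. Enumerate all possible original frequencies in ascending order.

72.5 kHz, 79 kHz, 123 kHz, 129.5 kHz, 173.5 kHz

Frequencies that alias to 22 kHz are k·fs ± 22 kHz for integer k ≥ 0.
k=0: 22 kHz.
k=1: 28.5 kHz, 72.5 kHz.
k=2: 79 kHz, 123 kHz.
k=3: 129.5 kHz, 173.5 kHz.
k=4: 180 kHz, 224 kHz.
Within [36.5 kHz, 174.5 kHz]: 72.5 kHz, 79 kHz, 123 kHz, 129.5 kHz, 173.5 kHz.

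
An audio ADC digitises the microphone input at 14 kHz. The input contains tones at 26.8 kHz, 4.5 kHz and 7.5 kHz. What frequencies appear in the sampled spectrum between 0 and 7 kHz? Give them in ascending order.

fs/2 = 7 kHz.
26.8 kHz mod fs = 12.8 kHz.
12.8 kHz > fs/2 = 7 kHz, folds to fs − 12.8 kHz = 1.2 kHz.
4.5 kHz ≤ fs/2 = 7 kHz, passes unchanged.
7.5 kHz > fs/2 = 7 kHz, folds to fs − 7.5 kHz = 6.5 kHz.
Distinct values: {1.2 kHz, 4.5 kHz, 6.5 kHz}.

1.2 kHz, 4.5 kHz, 6.5 kHz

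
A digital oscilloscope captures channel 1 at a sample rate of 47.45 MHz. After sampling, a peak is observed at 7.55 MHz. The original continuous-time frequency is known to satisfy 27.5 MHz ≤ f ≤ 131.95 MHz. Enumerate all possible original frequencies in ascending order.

39.9 MHz, 55 MHz, 87.35 MHz, 102.45 MHz

Frequencies that alias to 7.55 MHz are k·fs ± 7.55 MHz for integer k ≥ 0.
k=0: 7.55 MHz.
k=1: 39.9 MHz, 55 MHz.
k=2: 87.35 MHz, 102.45 MHz.
k=3: 134.8 MHz, 149.9 MHz.
Within [27.5 MHz, 131.95 MHz]: 39.9 MHz, 55 MHz, 87.35 MHz, 102.45 MHz.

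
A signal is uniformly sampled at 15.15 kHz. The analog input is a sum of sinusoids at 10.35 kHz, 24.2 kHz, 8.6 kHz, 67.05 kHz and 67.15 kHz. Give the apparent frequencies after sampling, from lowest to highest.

4.8 kHz, 6.1 kHz, 6.45 kHz, 6.55 kHz

fs/2 = 7.575 kHz.
10.35 kHz > fs/2 = 7.575 kHz, folds to fs − 10.35 kHz = 4.8 kHz.
24.2 kHz mod fs = 9.05 kHz.
9.05 kHz > fs/2 = 7.575 kHz, folds to fs − 9.05 kHz = 6.1 kHz.
8.6 kHz > fs/2 = 7.575 kHz, folds to fs − 8.6 kHz = 6.55 kHz.
67.05 kHz mod fs = 6.45 kHz.
6.45 kHz ≤ fs/2 = 7.575 kHz, appears at 6.45 kHz.
67.15 kHz mod fs = 6.55 kHz.
6.55 kHz ≤ fs/2 = 7.575 kHz, appears at 6.55 kHz.
Distinct values: {4.8 kHz, 6.1 kHz, 6.45 kHz, 6.55 kHz}.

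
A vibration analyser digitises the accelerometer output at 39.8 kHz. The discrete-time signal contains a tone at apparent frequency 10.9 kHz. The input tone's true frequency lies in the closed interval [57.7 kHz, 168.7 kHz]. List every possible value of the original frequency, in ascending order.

Frequencies that alias to 10.9 kHz are k·fs ± 10.9 kHz for integer k ≥ 0.
k=0: 10.9 kHz.
k=1: 28.9 kHz, 50.7 kHz.
k=2: 68.7 kHz, 90.5 kHz.
k=3: 108.5 kHz, 130.3 kHz.
k=4: 148.3 kHz, 170.1 kHz.
k=5: 188.1 kHz, 209.9 kHz.
Within [57.7 kHz, 168.7 kHz]: 68.7 kHz, 90.5 kHz, 108.5 kHz, 130.3 kHz, 148.3 kHz.

68.7 kHz, 90.5 kHz, 108.5 kHz, 130.3 kHz, 148.3 kHz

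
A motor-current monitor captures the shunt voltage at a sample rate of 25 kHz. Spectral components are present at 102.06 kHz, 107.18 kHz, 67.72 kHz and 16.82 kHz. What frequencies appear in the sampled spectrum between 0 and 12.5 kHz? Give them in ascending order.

fs/2 = 12.5 kHz.
102.06 kHz mod fs = 2.06 kHz.
2.06 kHz ≤ fs/2 = 12.5 kHz, appears at 2.06 kHz.
107.18 kHz mod fs = 7.18 kHz.
7.18 kHz ≤ fs/2 = 12.5 kHz, appears at 7.18 kHz.
67.72 kHz mod fs = 17.72 kHz.
17.72 kHz > fs/2 = 12.5 kHz, folds to fs − 17.72 kHz = 7.28 kHz.
16.82 kHz > fs/2 = 12.5 kHz, folds to fs − 16.82 kHz = 8.18 kHz.
Distinct values: {2.06 kHz, 7.18 kHz, 7.28 kHz, 8.18 kHz}.

2.06 kHz, 7.18 kHz, 7.28 kHz, 8.18 kHz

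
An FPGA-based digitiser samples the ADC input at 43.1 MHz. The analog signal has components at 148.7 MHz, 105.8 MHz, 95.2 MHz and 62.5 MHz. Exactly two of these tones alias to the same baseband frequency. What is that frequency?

19.4 MHz

fs/2 = 21.55 MHz.
148.7 MHz mod fs = 19.4 MHz.
19.4 MHz ≤ fs/2 = 21.55 MHz, appears at 19.4 MHz.
105.8 MHz mod fs = 19.6 MHz.
19.6 MHz ≤ fs/2 = 21.55 MHz, appears at 19.6 MHz.
95.2 MHz mod fs = 9 MHz.
9 MHz ≤ fs/2 = 21.55 MHz, appears at 9 MHz.
62.5 MHz mod fs = 19.4 MHz.
19.4 MHz ≤ fs/2 = 21.55 MHz, appears at 19.4 MHz.
62.5 MHz and 148.7 MHz both map to 19.4 MHz.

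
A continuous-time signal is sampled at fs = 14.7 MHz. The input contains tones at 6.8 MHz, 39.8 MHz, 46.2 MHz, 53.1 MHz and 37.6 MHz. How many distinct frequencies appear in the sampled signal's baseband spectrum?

fs/2 = 7.35 MHz.
6.8 MHz ≤ fs/2 = 7.35 MHz, passes unchanged.
39.8 MHz mod fs = 10.4 MHz.
10.4 MHz > fs/2 = 7.35 MHz, folds to fs − 10.4 MHz = 4.3 MHz.
46.2 MHz mod fs = 2.1 MHz.
2.1 MHz ≤ fs/2 = 7.35 MHz, appears at 2.1 MHz.
53.1 MHz mod fs = 9 MHz.
9 MHz > fs/2 = 7.35 MHz, folds to fs − 9 MHz = 5.7 MHz.
37.6 MHz mod fs = 8.2 MHz.
8.2 MHz > fs/2 = 7.35 MHz, folds to fs − 8.2 MHz = 6.5 MHz.
Distinct values: {2.1 MHz, 4.3 MHz, 5.7 MHz, 6.5 MHz, 6.8 MHz} → 5.

5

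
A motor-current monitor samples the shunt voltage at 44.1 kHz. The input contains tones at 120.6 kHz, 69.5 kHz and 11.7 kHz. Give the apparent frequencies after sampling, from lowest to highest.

fs/2 = 22.05 kHz.
120.6 kHz mod fs = 32.4 kHz.
32.4 kHz > fs/2 = 22.05 kHz, folds to fs − 32.4 kHz = 11.7 kHz.
69.5 kHz mod fs = 25.4 kHz.
25.4 kHz > fs/2 = 22.05 kHz, folds to fs − 25.4 kHz = 18.7 kHz.
11.7 kHz ≤ fs/2 = 22.05 kHz, passes unchanged.
Distinct values: {11.7 kHz, 18.7 kHz}.

11.7 kHz, 18.7 kHz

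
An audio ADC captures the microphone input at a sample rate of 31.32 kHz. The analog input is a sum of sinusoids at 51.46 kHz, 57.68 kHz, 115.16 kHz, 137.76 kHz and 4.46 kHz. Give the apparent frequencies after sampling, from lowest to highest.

4.46 kHz, 4.96 kHz, 10.12 kHz, 11.18 kHz, 12.48 kHz

fs/2 = 15.66 kHz.
51.46 kHz mod fs = 20.14 kHz.
20.14 kHz > fs/2 = 15.66 kHz, folds to fs − 20.14 kHz = 11.18 kHz.
57.68 kHz mod fs = 26.36 kHz.
26.36 kHz > fs/2 = 15.66 kHz, folds to fs − 26.36 kHz = 4.96 kHz.
115.16 kHz mod fs = 21.2 kHz.
21.2 kHz > fs/2 = 15.66 kHz, folds to fs − 21.2 kHz = 10.12 kHz.
137.76 kHz mod fs = 12.48 kHz.
12.48 kHz ≤ fs/2 = 15.66 kHz, appears at 12.48 kHz.
4.46 kHz ≤ fs/2 = 15.66 kHz, passes unchanged.
Distinct values: {4.46 kHz, 4.96 kHz, 10.12 kHz, 11.18 kHz, 12.48 kHz}.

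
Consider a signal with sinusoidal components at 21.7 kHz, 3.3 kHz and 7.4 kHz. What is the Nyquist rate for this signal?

Highest-frequency component: 21.7 kHz.
Nyquist rate = 2 × 21.7 kHz = 43.4 kHz.

43.4 kHz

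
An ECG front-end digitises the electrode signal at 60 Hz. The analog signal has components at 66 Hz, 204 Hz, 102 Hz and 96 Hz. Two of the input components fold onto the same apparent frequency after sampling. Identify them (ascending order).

96 Hz, 204 Hz

fs/2 = 30 Hz.
66 Hz mod fs = 6 Hz.
6 Hz ≤ fs/2 = 30 Hz, appears at 6 Hz.
204 Hz mod fs = 24 Hz.
24 Hz ≤ fs/2 = 30 Hz, appears at 24 Hz.
102 Hz mod fs = 42 Hz.
42 Hz > fs/2 = 30 Hz, folds to fs − 42 Hz = 18 Hz.
96 Hz mod fs = 36 Hz.
36 Hz > fs/2 = 30 Hz, folds to fs − 36 Hz = 24 Hz.
96 Hz and 204 Hz both map to 24 Hz.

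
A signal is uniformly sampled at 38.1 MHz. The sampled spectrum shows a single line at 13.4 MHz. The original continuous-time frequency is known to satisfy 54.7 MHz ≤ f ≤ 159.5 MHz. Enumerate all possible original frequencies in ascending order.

62.8 MHz, 89.6 MHz, 100.9 MHz, 127.7 MHz, 139 MHz

Frequencies that alias to 13.4 MHz are k·fs ± 13.4 MHz for integer k ≥ 0.
k=0: 13.4 MHz.
k=1: 24.7 MHz, 51.5 MHz.
k=2: 62.8 MHz, 89.6 MHz.
k=3: 100.9 MHz, 127.7 MHz.
k=4: 139 MHz, 165.8 MHz.
k=5: 177.1 MHz, 203.9 MHz.
Within [54.7 MHz, 159.5 MHz]: 62.8 MHz, 89.6 MHz, 100.9 MHz, 127.7 MHz, 139 MHz.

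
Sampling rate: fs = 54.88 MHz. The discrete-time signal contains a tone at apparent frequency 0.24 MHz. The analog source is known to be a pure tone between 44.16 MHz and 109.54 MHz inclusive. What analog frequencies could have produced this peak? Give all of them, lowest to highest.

54.64 MHz, 55.12 MHz, 109.52 MHz

Frequencies that alias to 0.24 MHz are k·fs ± 0.24 MHz for integer k ≥ 0.
k=0: 0.24 MHz.
k=1: 54.64 MHz, 55.12 MHz.
k=2: 109.52 MHz, 110 MHz.
k=3: 164.4 MHz, 164.88 MHz.
Within [44.16 MHz, 109.54 MHz]: 54.64 MHz, 55.12 MHz, 109.52 MHz.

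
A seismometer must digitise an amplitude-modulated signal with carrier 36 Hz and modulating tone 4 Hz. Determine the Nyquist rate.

80 Hz

AM sidebands sit at fc ± fm = 32 Hz and 40 Hz.
Highest-frequency component: 40 Hz.
Nyquist rate = 2 × 40 Hz = 80 Hz.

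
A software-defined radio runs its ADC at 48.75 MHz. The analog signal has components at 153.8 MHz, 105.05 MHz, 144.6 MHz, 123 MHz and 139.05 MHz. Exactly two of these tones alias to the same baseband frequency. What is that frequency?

fs/2 = 24.375 MHz.
153.8 MHz mod fs = 7.55 MHz.
7.55 MHz ≤ fs/2 = 24.375 MHz, appears at 7.55 MHz.
105.05 MHz mod fs = 7.55 MHz.
7.55 MHz ≤ fs/2 = 24.375 MHz, appears at 7.55 MHz.
144.6 MHz mod fs = 47.1 MHz.
47.1 MHz > fs/2 = 24.375 MHz, folds to fs − 47.1 MHz = 1.65 MHz.
123 MHz mod fs = 25.5 MHz.
25.5 MHz > fs/2 = 24.375 MHz, folds to fs − 25.5 MHz = 23.25 MHz.
139.05 MHz mod fs = 41.55 MHz.
41.55 MHz > fs/2 = 24.375 MHz, folds to fs − 41.55 MHz = 7.2 MHz.
105.05 MHz and 153.8 MHz both map to 7.55 MHz.

7.55 MHz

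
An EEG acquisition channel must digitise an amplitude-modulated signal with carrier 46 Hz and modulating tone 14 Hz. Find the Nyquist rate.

120 Hz

AM sidebands sit at fc ± fm = 32 Hz and 60 Hz.
Highest-frequency component: 60 Hz.
Nyquist rate = 2 × 60 Hz = 120 Hz.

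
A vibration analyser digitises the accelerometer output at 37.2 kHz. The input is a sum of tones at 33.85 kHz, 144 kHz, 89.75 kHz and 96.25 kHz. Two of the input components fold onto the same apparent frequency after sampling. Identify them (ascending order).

89.75 kHz, 96.25 kHz

fs/2 = 18.6 kHz.
33.85 kHz > fs/2 = 18.6 kHz, folds to fs − 33.85 kHz = 3.35 kHz.
144 kHz mod fs = 32.4 kHz.
32.4 kHz > fs/2 = 18.6 kHz, folds to fs − 32.4 kHz = 4.8 kHz.
89.75 kHz mod fs = 15.35 kHz.
15.35 kHz ≤ fs/2 = 18.6 kHz, appears at 15.35 kHz.
96.25 kHz mod fs = 21.85 kHz.
21.85 kHz > fs/2 = 18.6 kHz, folds to fs − 21.85 kHz = 15.35 kHz.
89.75 kHz and 96.25 kHz both map to 15.35 kHz.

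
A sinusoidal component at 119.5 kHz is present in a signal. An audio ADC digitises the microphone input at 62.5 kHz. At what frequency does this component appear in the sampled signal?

119.5 kHz mod fs = 57 kHz.
57 kHz > fs/2 = 31.25 kHz, folds to fs − 57 kHz = 5.5 kHz.

5.5 kHz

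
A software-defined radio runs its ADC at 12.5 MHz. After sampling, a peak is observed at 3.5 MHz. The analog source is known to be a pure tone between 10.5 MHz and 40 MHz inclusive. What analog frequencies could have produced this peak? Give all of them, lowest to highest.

Frequencies that alias to 3.5 MHz are k·fs ± 3.5 MHz for integer k ≥ 0.
k=0: 3.5 MHz.
k=1: 9 MHz, 16 MHz.
k=2: 21.5 MHz, 28.5 MHz.
k=3: 34 MHz, 41 MHz.
k=4: 46.5 MHz, 53.5 MHz.
Within [10.5 MHz, 40 MHz]: 16 MHz, 21.5 MHz, 28.5 MHz, 34 MHz.

16 MHz, 21.5 MHz, 28.5 MHz, 34 MHz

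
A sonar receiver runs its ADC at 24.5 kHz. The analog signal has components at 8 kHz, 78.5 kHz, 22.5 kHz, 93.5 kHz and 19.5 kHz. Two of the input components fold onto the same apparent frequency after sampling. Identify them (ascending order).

fs/2 = 12.25 kHz.
8 kHz ≤ fs/2 = 12.25 kHz, passes unchanged.
78.5 kHz mod fs = 5 kHz.
5 kHz ≤ fs/2 = 12.25 kHz, appears at 5 kHz.
22.5 kHz > fs/2 = 12.25 kHz, folds to fs − 22.5 kHz = 2 kHz.
93.5 kHz mod fs = 20 kHz.
20 kHz > fs/2 = 12.25 kHz, folds to fs − 20 kHz = 4.5 kHz.
19.5 kHz > fs/2 = 12.25 kHz, folds to fs − 19.5 kHz = 5 kHz.
19.5 kHz and 78.5 kHz both map to 5 kHz.

19.5 kHz, 78.5 kHz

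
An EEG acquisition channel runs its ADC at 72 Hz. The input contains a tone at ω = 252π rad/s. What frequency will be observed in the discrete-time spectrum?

ω = 252π rad/s → f = ω/(2π) = 126 Hz.
126 Hz mod fs = 54 Hz.
54 Hz > fs/2 = 36 Hz, folds to fs − 54 Hz = 18 Hz.

18 Hz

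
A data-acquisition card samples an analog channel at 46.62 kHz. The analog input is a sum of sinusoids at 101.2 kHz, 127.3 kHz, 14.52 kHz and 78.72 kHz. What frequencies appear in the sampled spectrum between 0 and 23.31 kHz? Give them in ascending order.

fs/2 = 23.31 kHz.
101.2 kHz mod fs = 7.96 kHz.
7.96 kHz ≤ fs/2 = 23.31 kHz, appears at 7.96 kHz.
127.3 kHz mod fs = 34.06 kHz.
34.06 kHz > fs/2 = 23.31 kHz, folds to fs − 34.06 kHz = 12.56 kHz.
14.52 kHz ≤ fs/2 = 23.31 kHz, passes unchanged.
78.72 kHz mod fs = 32.1 kHz.
32.1 kHz > fs/2 = 23.31 kHz, folds to fs − 32.1 kHz = 14.52 kHz.
Distinct values: {7.96 kHz, 12.56 kHz, 14.52 kHz}.

7.96 kHz, 12.56 kHz, 14.52 kHz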